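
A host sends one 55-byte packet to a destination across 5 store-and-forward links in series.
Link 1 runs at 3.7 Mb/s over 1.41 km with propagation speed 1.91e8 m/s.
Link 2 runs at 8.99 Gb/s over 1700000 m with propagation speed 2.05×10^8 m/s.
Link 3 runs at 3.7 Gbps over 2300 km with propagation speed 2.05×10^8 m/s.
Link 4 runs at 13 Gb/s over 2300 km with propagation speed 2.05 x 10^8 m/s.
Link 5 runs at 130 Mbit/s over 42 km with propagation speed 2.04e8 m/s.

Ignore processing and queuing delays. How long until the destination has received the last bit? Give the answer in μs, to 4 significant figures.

L = 55 × 8 = 440 bits.
Transmission delays (L/R per hop): 118.919, 0.0489433, 0.118919, 0.0338462, 3.38462 μs; sum = 122.505 μs.
Propagation delays (d/s per hop): 7.3822, 8292.68, 11219.5, 11219.5, 205.882 μs; sum = 30945 μs.
End-to-end = 31070 μs.

31070 μs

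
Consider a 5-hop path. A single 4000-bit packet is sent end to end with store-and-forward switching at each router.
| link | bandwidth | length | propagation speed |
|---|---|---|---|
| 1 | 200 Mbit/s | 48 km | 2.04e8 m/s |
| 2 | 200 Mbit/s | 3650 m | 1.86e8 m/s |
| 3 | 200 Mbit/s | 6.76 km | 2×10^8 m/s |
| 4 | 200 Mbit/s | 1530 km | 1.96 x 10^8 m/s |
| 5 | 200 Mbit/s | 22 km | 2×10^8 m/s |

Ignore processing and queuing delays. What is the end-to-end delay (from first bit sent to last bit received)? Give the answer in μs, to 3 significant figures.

Transmission delay per hop = L/R = 4000/200000000 = 20 μs; 5 hops → 100 μs.
Propagation delays (d/s per hop): 235.294, 19.6237, 33.8, 7806.12, 110 μs; sum = 8204.84 μs.
End-to-end = 8300 μs.

8300 μs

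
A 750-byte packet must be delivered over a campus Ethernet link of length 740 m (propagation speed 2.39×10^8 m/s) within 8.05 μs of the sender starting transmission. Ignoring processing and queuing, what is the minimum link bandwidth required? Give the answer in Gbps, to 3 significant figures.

L = 6000 bits.
Propagation delay = 740 / 239000000 = 3.09623 μs.
Transmission budget = 8.05 − 3.09623 = 4.95377 μs.
R ≥ L / t_tx = 6000 bits / 4.95377e-06 s = 1.21 Gbps.

1.21 Gbps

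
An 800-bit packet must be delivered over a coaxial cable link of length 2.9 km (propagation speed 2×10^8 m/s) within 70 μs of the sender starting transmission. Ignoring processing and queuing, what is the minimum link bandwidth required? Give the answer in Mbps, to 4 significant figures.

14.41 Mbps

Propagation delay = 2900 / 200000000 = 14.5 μs.
Transmission budget = 70 − 14.5 = 55.5 μs.
R ≥ L / t_tx = 800 bits / 5.55e-05 s = 14.41 Mbps.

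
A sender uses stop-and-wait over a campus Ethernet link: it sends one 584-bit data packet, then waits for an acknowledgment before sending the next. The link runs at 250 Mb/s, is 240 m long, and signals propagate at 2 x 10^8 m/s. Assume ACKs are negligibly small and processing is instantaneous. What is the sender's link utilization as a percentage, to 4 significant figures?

t_tx = L/R = 584/250000000 = 2.336e-06 s.
t_prop = 240/200000000 = 1.2e-06 s; RTT = 2.4e-06 s.
Cycle = t_tx + RTT = 4.736e-06 s.
Utilization = t_tx / cycle = 2.336e-06/4.736e-06 = 49.32 %.

49.32 %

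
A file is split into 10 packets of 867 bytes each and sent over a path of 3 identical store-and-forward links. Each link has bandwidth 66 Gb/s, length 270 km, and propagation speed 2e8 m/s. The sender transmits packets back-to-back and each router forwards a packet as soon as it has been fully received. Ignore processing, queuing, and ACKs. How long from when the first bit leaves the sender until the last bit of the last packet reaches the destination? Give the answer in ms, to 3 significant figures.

Per-hop transmission t_tx = L/R = 6936/66000000000 = 0.000105091 ms.
Per-hop propagation t_prop = 270000/200000000 = 1.35 ms.
Pipeline fill: first packet needs 3·t_tx to clear all hops; remaining 9 packets each add one t_tx.
Total = (3+10-1)·t_tx + 3·t_prop = 12·0.000105091 + 3·1.35 = 4.05 ms.

4.05 ms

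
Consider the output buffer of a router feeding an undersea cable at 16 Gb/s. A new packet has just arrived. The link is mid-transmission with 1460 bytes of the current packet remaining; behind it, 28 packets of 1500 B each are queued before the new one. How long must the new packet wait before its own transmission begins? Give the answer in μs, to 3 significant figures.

21.7 μs

Each queued packet: L/R = 12000/16000000000 = 0.75 μs.
28 queued → 21 μs.
Plus remaining 11680 bits of current packet: 0.73 μs.
Queuing delay = 21.7 μs.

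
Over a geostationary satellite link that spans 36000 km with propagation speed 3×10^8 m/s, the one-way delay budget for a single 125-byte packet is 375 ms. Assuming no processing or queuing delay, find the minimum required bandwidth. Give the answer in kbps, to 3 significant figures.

L = 1000 bits.
Propagation delay = 36000000 / 300000000 = 120 ms.
Transmission budget = 375 − 120 = 255 ms.
R ≥ L / t_tx = 1000 bits / 0.255 s = 3.92 kbps.

3.92 kbps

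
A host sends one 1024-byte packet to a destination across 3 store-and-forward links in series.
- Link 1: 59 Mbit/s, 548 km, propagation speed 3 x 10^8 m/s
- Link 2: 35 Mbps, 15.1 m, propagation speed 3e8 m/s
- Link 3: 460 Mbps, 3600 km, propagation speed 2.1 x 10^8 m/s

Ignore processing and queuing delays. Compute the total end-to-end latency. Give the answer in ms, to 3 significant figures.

L = 1024 × 8 = 8192 bits.
Transmission delays (L/R per hop): 0.138847, 0.234057, 0.0178087 ms; sum = 0.390713 ms.
Propagation delays (d/s per hop): 1.82667, 5.03333e-05, 17.1429 ms; sum = 18.9696 ms.
End-to-end = 19.4 ms.

19.4 ms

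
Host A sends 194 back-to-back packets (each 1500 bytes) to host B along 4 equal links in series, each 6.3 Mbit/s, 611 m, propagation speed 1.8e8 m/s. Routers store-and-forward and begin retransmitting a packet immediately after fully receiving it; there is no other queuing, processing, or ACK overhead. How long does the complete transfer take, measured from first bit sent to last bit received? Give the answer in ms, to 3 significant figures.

375 ms

Per-hop transmission t_tx = L/R = 12000/6300000 = 1.90476 ms.
Per-hop propagation t_prop = 611/180000000 = 0.00339444 ms.
Pipeline fill: first packet needs 4·t_tx to clear all hops; remaining 193 packets each add one t_tx.
Total = (4+194-1)·t_tx + 4·t_prop = 197·1.90476 + 4·0.00339444 = 375 ms.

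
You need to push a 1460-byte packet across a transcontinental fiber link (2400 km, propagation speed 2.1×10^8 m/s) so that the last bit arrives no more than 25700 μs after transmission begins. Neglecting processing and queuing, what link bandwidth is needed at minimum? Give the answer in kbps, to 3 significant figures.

818 kbps

L = 11680 bits.
Propagation delay = 2400000 / 210000000 = 11428.6 μs.
Transmission budget = 25700 − 11428.6 = 14271.4 μs.
R ≥ L / t_tx = 11680 bits / 0.0142714 s = 818 kbps.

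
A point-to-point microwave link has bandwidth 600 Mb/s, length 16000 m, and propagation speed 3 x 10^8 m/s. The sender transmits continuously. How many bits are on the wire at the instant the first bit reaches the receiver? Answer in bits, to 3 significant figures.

32000 bits

Propagation delay = 16000 / 300000000 = 5.33333e-05 s.
BDP = R × t_prop = 600000000 × 5.33333e-05 = 32000 bits.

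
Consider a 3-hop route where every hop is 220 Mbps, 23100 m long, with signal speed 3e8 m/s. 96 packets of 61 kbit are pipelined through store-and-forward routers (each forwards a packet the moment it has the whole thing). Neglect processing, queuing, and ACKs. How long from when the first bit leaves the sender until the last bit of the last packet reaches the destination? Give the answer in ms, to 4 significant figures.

Per-hop transmission t_tx = L/R = 61000/220000000 = 0.277273 ms.
Per-hop propagation t_prop = 23100/300000000 = 0.077 ms.
Pipeline fill: first packet needs 3·t_tx to clear all hops; remaining 95 packets each add one t_tx.
Total = (3+96-1)·t_tx + 3·t_prop = 98·0.277273 + 3·0.077 = 27.40 ms.

27.40 ms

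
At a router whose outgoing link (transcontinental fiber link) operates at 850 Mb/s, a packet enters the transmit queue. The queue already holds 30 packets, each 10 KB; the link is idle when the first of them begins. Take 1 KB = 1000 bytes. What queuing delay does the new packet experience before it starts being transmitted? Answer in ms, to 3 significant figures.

Each queued packet: L/R = 80000/850000000 = 0.0941176 ms.
30 queued → 2.82353 ms.
Queuing delay = 2.82 ms.

2.82 ms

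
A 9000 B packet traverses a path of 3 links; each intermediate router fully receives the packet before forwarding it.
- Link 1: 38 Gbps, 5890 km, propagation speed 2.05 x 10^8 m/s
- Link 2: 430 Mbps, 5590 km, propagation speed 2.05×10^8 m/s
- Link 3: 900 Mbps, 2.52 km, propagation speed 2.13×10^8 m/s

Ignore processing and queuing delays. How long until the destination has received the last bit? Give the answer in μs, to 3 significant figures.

L = 9000 × 8 = 72000 bits.
Transmission delays (L/R per hop): 1.89474, 167.442, 80 μs; sum = 249.337 μs.
Propagation delays (d/s per hop): 28731.7, 27268.3, 11.831 μs; sum = 56011.8 μs.
End-to-end = 56300 μs.

56300 μs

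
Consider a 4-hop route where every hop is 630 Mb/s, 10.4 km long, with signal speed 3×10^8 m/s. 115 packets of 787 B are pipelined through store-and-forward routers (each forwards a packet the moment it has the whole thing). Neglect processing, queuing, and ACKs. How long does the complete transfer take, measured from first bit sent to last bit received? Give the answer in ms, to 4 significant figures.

Per-hop transmission t_tx = L/R = 6296/630000000 = 0.00999365 ms.
Per-hop propagation t_prop = 10400/300000000 = 0.0346667 ms.
Pipeline fill: first packet needs 4·t_tx to clear all hops; remaining 114 packets each add one t_tx.
Total = (4+115-1)·t_tx + 4·t_prop = 118·0.00999365 + 4·0.0346667 = 1.318 ms.

1.318 ms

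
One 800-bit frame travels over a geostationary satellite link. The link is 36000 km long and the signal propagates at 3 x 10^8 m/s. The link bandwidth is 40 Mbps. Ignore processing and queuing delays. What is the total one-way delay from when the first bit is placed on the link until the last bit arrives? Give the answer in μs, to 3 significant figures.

120000 μs

Transmission delay = L/R = 800 / 40000000 = 20 μs.
Propagation delay = d/s = 36000000 m / 300000000 m/s = 120000 μs.
Total = 120000 μs.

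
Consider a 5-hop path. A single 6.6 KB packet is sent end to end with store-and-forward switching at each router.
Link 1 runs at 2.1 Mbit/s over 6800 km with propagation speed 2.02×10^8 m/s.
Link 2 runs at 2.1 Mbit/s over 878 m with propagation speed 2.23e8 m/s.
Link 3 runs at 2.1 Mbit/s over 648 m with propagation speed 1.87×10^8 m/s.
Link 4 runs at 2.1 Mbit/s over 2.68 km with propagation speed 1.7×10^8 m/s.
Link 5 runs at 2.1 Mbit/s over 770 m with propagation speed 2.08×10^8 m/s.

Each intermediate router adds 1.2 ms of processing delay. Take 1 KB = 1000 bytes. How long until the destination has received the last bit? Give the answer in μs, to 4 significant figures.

164200 μs

L = 52800 bits.
Transmission delay per hop = L/R = 52800/2100000 = 25142.9 μs; 5 hops → 125714 μs.
Propagation delays (d/s per hop): 33663.4, 3.93722, 3.46524, 15.7647, 3.70192 μs; sum = 33690.2 μs.
Processing at 4 router(s): 4 × 1.2 ms = 4800 μs.
End-to-end = 164200 μs.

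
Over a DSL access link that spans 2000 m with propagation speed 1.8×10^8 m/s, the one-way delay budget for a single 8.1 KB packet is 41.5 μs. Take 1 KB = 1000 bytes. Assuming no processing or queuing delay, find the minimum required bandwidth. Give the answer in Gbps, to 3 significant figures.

L = 64800 bits.
Propagation delay = 2000 / 180000000 = 11.1111 μs.
Transmission budget = 41.5 − 11.1111 = 30.3889 μs.
R ≥ L / t_tx = 64800 bits / 3.03889e-05 s = 2.13 Gbps.

2.13 Gbps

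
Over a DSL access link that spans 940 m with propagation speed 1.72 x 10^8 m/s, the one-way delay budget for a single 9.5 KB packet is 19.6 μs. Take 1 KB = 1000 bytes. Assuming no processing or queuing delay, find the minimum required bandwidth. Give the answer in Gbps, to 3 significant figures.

5.38 Gbps

L = 76000 bits.
Propagation delay = 940 / 172000000 = 5.46512 μs.
Transmission budget = 19.6 − 5.46512 = 14.1349 μs.
R ≥ L / t_tx = 76000 bits / 1.41349e-05 s = 5.38 Gbps.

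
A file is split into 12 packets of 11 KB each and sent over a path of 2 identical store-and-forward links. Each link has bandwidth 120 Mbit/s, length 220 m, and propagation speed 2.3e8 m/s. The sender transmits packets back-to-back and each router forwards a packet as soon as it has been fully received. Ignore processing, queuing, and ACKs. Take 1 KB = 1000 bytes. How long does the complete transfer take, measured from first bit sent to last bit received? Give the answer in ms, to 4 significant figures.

Per-hop transmission t_tx = L/R = 88000/120000000 = 0.733333 ms.
Per-hop propagation t_prop = 220/2.3e+08 = 0.000956522 ms.
Pipeline fill: first packet needs 2·t_tx to clear all hops; remaining 11 packets each add one t_tx.
Total = (2+12-1)·t_tx + 2·t_prop = 13·0.733333 + 2·0.000956522 = 9.535 ms.

9.535 ms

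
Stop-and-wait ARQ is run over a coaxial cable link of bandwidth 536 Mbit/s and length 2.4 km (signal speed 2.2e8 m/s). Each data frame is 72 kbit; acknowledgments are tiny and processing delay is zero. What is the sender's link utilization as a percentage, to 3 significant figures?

86.0 %

t_tx = L/R = 72000/536000000 = 0.000134328 s.
t_prop = 2400/2.2e+08 = 1.09091e-05 s; RTT = 2.18182e-05 s.
Cycle = t_tx + RTT = 0.000156147 s.
Utilization = t_tx / cycle = 0.000134328/0.000156147 = 86.0 %.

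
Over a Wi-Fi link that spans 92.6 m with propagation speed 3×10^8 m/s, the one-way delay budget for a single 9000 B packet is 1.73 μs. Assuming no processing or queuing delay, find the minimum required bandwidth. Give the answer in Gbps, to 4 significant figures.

L = 72000 bits.
Propagation delay = 92.6 / 300000000 = 0.308667 μs.
Transmission budget = 1.73 − 0.308667 = 1.42133 μs.
R ≥ L / t_tx = 72000 bits / 1.42133e-06 s = 50.66 Gbps.

50.66 Gbps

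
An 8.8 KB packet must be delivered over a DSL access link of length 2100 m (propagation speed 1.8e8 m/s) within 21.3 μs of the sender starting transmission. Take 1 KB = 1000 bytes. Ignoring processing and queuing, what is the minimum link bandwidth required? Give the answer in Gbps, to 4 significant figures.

7.308 Gbps

L = 70400 bits.
Propagation delay = 2100 / 180000000 = 11.6667 μs.
Transmission budget = 21.3 − 11.6667 = 9.63333 μs.
R ≥ L / t_tx = 70400 bits / 9.63333e-06 s = 7.308 Gbps.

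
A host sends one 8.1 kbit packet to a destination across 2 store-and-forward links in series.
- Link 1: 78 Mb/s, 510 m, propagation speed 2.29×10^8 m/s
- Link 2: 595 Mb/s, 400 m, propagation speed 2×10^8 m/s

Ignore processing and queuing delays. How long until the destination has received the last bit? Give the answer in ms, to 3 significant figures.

0.122 ms

L = 8100 bits.
Transmission delays (L/R per hop): 0.103846, 0.0136134 ms; sum = 0.11746 ms.
Propagation delays (d/s per hop): 0.00222707, 0.002 ms; sum = 0.00422707 ms.
End-to-end = 0.122 ms.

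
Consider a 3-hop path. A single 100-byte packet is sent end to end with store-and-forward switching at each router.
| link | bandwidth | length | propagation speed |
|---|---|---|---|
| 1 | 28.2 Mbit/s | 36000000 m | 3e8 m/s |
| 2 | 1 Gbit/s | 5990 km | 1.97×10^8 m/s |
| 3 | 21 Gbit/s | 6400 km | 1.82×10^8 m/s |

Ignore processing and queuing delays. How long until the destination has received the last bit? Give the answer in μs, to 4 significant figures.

185600 μs

L = 100 × 8 = 800 bits.
Transmission delays (L/R per hop): 28.3688, 0.8, 0.0380952 μs; sum = 29.2069 μs.
Propagation delays (d/s per hop): 120000, 30406.1, 35164.8 μs; sum = 185571 μs.
End-to-end = 185600 μs.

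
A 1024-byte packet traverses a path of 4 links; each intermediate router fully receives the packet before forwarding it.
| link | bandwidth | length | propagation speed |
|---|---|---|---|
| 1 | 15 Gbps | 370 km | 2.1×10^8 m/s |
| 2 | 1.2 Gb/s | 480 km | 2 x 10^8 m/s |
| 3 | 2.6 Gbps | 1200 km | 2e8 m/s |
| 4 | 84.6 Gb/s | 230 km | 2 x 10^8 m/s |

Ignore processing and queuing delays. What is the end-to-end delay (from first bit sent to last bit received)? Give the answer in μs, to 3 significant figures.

L = 1024 × 8 = 8192 bits.
Transmission delays (L/R per hop): 0.546133, 6.82667, 3.15077, 0.0968322 μs; sum = 10.6204 μs.
Propagation delays (d/s per hop): 1761.9, 2400, 6000, 1150 μs; sum = 11311.9 μs.
End-to-end = 11300 μs.

11300 μs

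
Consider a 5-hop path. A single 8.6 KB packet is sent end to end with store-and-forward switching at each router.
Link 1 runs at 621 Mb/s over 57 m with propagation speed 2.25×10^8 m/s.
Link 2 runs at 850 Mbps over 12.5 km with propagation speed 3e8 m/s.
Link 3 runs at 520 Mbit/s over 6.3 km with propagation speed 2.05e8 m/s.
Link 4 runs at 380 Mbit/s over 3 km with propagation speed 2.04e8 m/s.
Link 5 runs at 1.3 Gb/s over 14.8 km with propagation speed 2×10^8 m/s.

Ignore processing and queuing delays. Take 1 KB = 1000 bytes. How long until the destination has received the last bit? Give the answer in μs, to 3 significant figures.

L = 68800 bits.
Transmission delays (L/R per hop): 110.789, 80.9412, 132.308, 181.053, 52.9231 μs; sum = 558.014 μs.
Propagation delays (d/s per hop): 0.253333, 41.6667, 30.7317, 14.7059, 74 μs; sum = 161.358 μs.
End-to-end = 719 μs.

719 μs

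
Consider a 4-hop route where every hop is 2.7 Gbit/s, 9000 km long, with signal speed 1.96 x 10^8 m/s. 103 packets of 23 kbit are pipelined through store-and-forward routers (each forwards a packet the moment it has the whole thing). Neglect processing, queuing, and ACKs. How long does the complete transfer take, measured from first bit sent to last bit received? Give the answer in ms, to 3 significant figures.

Per-hop transmission t_tx = L/R = 23000/2700000000 = 0.00851852 ms.
Per-hop propagation t_prop = 9000000/196000000 = 45.9184 ms.
Pipeline fill: first packet needs 4·t_tx to clear all hops; remaining 102 packets each add one t_tx.
Total = (4+103-1)·t_tx + 4·t_prop = 106·0.00851852 + 4·45.9184 = 185 ms.

185 ms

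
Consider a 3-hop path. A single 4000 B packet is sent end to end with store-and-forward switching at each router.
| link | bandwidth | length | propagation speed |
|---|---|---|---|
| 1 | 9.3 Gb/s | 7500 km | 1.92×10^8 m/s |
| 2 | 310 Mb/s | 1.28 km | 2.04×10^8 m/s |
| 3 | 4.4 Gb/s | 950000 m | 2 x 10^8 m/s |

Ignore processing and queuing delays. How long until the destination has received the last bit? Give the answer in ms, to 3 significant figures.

L = 4000 × 8 = 32000 bits.
Transmission delays (L/R per hop): 0.00344086, 0.103226, 0.00727273 ms; sum = 0.113939 ms.
Propagation delays (d/s per hop): 39.0625, 0.00627451, 4.75 ms; sum = 43.8188 ms.
End-to-end = 43.9 ms.

43.9 ms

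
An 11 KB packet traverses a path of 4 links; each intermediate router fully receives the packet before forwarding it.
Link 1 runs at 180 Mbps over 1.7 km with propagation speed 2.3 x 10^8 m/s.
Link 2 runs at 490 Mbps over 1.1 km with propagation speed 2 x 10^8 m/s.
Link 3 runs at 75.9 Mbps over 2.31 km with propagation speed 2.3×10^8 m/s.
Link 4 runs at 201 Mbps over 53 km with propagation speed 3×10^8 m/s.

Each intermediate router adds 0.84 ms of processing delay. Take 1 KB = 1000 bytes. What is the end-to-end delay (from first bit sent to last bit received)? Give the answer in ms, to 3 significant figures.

L = 88000 bits.
Transmission delays (L/R per hop): 0.488889, 0.179592, 1.15942, 0.437811 ms; sum = 2.26571 ms.
Propagation delays (d/s per hop): 0.0073913, 0.0055, 0.0100435, 0.176667 ms; sum = 0.199601 ms.
Processing at 3 router(s): 3 × 0.84 ms = 2.52 ms.
End-to-end = 4.99 ms.

4.99 ms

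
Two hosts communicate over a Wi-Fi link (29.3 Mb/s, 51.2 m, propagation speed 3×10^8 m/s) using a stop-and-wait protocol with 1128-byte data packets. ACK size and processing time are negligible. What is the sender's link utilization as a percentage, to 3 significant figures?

t_tx = L/R = 9024/29300000 = 0.000307986 s.
t_prop = 51.2/300000000 = 1.70667e-07 s; RTT = 3.41333e-07 s.
Cycle = t_tx + RTT = 0.000308328 s.
Utilization = t_tx / cycle = 0.000307986/0.000308328 = 99.9 %.

99.9 %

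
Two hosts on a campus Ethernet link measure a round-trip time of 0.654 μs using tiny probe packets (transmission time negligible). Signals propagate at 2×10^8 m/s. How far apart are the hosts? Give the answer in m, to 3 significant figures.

One-way propagation = RTT/2 = 0.327 μs.
d = s × t = 200000000 × 3.27e-07 = 65.4 m.

65.4 m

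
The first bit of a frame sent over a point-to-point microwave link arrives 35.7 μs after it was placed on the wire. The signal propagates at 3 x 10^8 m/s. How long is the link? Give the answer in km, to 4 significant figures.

10.71 km

d = s × t_prop = 300000000 × 3.57e-05 = 10.71 km.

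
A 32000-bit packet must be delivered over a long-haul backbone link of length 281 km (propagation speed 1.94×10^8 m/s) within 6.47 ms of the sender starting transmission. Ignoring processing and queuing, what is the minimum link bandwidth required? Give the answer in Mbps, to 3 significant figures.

Propagation delay = 281000 / 194000000 = 1.44845 ms.
Transmission budget = 6.47 − 1.44845 = 5.02155 ms.
R ≥ L / t_tx = 32000 bits / 0.00502155 s = 6.37 Mbps.

6.37 Mbps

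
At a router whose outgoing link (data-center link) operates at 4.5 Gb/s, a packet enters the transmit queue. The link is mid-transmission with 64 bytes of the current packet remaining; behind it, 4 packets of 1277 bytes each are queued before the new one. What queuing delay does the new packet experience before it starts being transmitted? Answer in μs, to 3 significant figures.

9.19 μs

Each queued packet: L/R = 10216/4500000000 = 2.27022 μs.
4 queued → 9.08089 μs.
Plus remaining 512 bits of current packet: 0.113778 μs.
Queuing delay = 9.19 μs.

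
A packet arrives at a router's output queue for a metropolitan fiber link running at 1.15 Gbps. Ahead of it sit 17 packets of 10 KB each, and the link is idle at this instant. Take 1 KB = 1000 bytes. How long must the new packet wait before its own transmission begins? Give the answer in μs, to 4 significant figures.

Each queued packet: L/R = 80000/1150000000 = 69.5652 μs.
17 queued → 1182.61 μs.
Queuing delay = 1183 μs.

1183 μs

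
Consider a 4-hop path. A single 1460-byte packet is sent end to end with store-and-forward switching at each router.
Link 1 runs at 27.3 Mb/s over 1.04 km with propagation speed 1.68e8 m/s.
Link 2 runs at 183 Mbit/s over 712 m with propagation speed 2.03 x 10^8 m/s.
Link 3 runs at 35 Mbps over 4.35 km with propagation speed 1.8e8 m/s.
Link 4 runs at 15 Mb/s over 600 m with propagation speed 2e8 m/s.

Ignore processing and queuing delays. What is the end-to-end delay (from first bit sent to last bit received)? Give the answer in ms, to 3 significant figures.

L = 1460 × 8 = 11680 bits.
Transmission delays (L/R per hop): 0.427839, 0.0638251, 0.333714, 0.778667 ms; sum = 1.60404 ms.
Propagation delays (d/s per hop): 0.00619048, 0.00350739, 0.0241667, 0.003 ms; sum = 0.0368645 ms.
End-to-end = 1.64 ms.

1.64 ms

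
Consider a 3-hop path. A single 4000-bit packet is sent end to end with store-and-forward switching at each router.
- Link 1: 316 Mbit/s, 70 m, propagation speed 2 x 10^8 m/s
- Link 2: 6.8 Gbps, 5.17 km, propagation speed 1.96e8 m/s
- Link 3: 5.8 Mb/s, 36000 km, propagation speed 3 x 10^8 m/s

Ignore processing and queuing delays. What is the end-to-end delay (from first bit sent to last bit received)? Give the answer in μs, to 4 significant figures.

Transmission delays (L/R per hop): 12.6582, 0.588235, 689.655 μs; sum = 702.902 μs.
Propagation delays (d/s per hop): 0.35, 26.3776, 120000 μs; sum = 120027 μs.
End-to-end = 120700 μs.

120700 μs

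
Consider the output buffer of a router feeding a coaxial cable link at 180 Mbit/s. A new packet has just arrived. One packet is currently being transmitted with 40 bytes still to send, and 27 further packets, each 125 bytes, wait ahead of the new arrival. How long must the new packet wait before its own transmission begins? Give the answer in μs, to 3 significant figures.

152 μs

Each queued packet: L/R = 1000/180000000 = 5.55556 μs.
27 queued → 150 μs.
Plus remaining 320 bits of current packet: 1.77778 μs.
Queuing delay = 152 μs.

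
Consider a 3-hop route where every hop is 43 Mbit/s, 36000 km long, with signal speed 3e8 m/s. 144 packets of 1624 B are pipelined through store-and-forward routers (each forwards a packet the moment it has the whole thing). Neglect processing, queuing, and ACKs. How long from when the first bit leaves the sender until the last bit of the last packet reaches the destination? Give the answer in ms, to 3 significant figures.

404 ms

Per-hop transmission t_tx = L/R = 12992/43000000 = 0.30214 ms.
Per-hop propagation t_prop = 36000000/300000000 = 120 ms.
Pipeline fill: first packet needs 3·t_tx to clear all hops; remaining 143 packets each add one t_tx.
Total = (3+144-1)·t_tx + 3·t_prop = 146·0.30214 + 3·120 = 404 ms.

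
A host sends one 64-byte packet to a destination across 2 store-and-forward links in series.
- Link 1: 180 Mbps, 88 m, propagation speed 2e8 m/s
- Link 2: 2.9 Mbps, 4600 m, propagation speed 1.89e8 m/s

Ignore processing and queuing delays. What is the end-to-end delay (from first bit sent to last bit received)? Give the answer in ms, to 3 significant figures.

0.204 ms

L = 64 × 8 = 512 bits.
Transmission delays (L/R per hop): 0.00284444, 0.176552 ms; sum = 0.179396 ms.
Propagation delays (d/s per hop): 0.00044, 0.0243386 ms; sum = 0.0247786 ms.
End-to-end = 0.204 ms.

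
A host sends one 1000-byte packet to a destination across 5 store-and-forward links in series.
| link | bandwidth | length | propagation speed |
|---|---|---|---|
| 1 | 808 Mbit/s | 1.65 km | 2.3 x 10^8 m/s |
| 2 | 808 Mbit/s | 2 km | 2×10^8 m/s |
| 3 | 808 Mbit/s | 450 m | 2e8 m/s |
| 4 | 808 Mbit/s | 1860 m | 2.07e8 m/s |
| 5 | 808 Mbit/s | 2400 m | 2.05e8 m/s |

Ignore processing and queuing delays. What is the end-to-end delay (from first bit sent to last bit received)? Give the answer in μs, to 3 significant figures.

L = 1000 × 8 = 8000 bits.
Transmission delay per hop = L/R = 8000/808000000 = 9.90099 μs; 5 hops → 49.505 μs.
Propagation delays (d/s per hop): 7.17391, 10, 2.25, 8.98551, 11.7073 μs; sum = 40.1167 μs.
End-to-end = 89.6 μs.

89.6 μs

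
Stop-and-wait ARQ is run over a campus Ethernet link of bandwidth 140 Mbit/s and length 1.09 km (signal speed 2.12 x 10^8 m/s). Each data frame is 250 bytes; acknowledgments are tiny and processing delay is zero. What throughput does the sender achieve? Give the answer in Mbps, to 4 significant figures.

81.40 Mbps

t_tx = L/R = 2000/140000000 = 1.42857e-05 s.
t_prop = 1090/212000000 = 5.14151e-06 s; RTT = 1.0283e-05 s.
Cycle = t_tx + RTT = 2.45687e-05 s.
Throughput = L / cycle = 2000 / 2.45687e-05 = 81.40 Mbps.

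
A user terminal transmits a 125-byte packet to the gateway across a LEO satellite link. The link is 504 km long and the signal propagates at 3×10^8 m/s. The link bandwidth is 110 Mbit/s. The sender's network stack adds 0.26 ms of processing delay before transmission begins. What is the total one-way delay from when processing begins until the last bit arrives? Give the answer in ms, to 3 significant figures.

1.95 ms

L = 125 × 8 = 1000 bits.
Transmission delay = L/R = 1000 / 110000000 = 0.00909091 ms.
Propagation delay = d/s = 504000 m / 300000000 m/s = 1.68 ms.
Plus processing delay 0.26 ms = 0.26 ms.
Total = 1.95 ms.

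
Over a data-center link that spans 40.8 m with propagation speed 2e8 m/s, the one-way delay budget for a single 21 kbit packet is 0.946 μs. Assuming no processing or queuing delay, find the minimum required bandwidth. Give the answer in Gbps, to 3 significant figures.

28.3 Gbps

Propagation delay = 40.8 / 200000000 = 0.204 μs.
Transmission budget = 0.946 − 0.204 = 0.742 μs.
R ≥ L / t_tx = 21000 bits / 7.42e-07 s = 28.3 Gbps.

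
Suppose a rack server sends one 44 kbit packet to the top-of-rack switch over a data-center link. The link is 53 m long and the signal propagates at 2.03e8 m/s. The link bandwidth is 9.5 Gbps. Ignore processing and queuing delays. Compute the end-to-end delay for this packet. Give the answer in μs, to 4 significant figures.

4.893 μs

L = 44000 bits.
Transmission delay = L/R = 44000 / 9500000000 = 4.63158 μs.
Propagation delay = d/s = 53 m / 2.03e+08 m/s = 0.261084 μs.
Total = 4.893 μs.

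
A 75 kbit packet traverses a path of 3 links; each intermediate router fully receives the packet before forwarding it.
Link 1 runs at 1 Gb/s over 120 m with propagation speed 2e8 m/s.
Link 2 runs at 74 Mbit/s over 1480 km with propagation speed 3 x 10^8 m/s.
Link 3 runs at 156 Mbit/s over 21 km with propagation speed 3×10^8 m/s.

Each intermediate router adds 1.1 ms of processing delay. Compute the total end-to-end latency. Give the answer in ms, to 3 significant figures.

L = 75000 bits.
Transmission delays (L/R per hop): 0.075, 1.01351, 0.480769 ms; sum = 1.56928 ms.
Propagation delays (d/s per hop): 0.0006, 4.93333, 0.07 ms; sum = 5.00393 ms.
Processing at 2 router(s): 2 × 1.1 ms = 2.2 ms.
End-to-end = 8.77 ms.

8.77 ms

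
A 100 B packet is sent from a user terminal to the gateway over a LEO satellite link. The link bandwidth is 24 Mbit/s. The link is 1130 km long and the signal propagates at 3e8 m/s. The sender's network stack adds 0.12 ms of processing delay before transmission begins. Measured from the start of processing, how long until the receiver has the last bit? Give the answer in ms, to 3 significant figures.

3.92 ms

L = 100 × 8 = 800 bits.
Transmission delay = L/R = 800 / 24000000 = 0.0333333 ms.
Propagation delay = d/s = 1130000 m / 300000000 m/s = 3.76667 ms.
Plus processing delay 0.12 ms = 0.12 ms.
Total = 3.92 ms.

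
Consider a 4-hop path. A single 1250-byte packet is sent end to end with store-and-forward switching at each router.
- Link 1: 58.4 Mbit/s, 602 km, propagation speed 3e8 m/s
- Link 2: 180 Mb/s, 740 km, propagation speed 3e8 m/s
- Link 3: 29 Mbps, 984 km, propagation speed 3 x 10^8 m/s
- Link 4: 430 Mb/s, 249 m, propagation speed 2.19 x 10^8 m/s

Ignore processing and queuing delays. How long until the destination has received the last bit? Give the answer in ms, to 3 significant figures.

8.35 ms

L = 1250 × 8 = 10000 bits.
Transmission delays (L/R per hop): 0.171233, 0.0555556, 0.344828, 0.0232558 ms; sum = 0.594872 ms.
Propagation delays (d/s per hop): 2.00667, 2.46667, 3.28, 0.00113699 ms; sum = 7.75447 ms.
End-to-end = 8.35 ms.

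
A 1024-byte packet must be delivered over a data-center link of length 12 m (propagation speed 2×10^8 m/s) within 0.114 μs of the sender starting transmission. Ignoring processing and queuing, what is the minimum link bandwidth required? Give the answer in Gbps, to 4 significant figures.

151.7 Gbps

L = 8192 bits.
Propagation delay = 12 / 200000000 = 0.06 μs.
Transmission budget = 0.114 − 0.06 = 0.054 μs.
R ≥ L / t_tx = 8192 bits / 5.4e-08 s = 151.7 Gbps.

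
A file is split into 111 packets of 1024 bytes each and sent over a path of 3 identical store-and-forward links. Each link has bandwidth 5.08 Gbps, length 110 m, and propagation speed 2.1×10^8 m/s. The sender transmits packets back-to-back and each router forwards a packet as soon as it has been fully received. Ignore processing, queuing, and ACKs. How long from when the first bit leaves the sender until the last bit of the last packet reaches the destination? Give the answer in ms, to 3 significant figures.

0.184 ms

Per-hop transmission t_tx = L/R = 8192/5080000000 = 0.0016126 ms.
Per-hop propagation t_prop = 110/210000000 = 0.00052381 ms.
Pipeline fill: first packet needs 3·t_tx to clear all hops; remaining 110 packets each add one t_tx.
Total = (3+111-1)·t_tx + 3·t_prop = 113·0.0016126 + 3·0.00052381 = 0.184 ms.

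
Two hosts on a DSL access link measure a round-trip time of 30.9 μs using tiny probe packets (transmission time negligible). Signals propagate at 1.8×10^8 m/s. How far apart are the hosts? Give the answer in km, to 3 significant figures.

2.78 km

One-way propagation = RTT/2 = 15.45 μs.
d = s × t = 180000000 × 1.545e-05 = 2.78 km.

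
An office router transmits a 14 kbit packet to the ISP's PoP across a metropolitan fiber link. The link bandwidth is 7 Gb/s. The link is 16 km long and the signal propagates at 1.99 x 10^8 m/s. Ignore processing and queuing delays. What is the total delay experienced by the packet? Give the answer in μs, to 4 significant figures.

L = 14000 bits.
Transmission delay = L/R = 14000 / 7000000000 = 2 μs.
Propagation delay = d/s = 16000 m / 199000000 m/s = 80.402 μs.
Total = 82.40 μs.

82.40 μs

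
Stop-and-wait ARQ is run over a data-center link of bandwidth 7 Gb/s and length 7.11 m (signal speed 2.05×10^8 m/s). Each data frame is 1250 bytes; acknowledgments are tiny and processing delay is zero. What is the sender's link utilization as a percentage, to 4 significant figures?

95.37 %

t_tx = L/R = 10000/7000000000 = 1.42857e-06 s.
t_prop = 7.11/2.05e+08 = 3.46829e-08 s; RTT = 6.93659e-08 s.
Cycle = t_tx + RTT = 1.49794e-06 s.
Utilization = t_tx / cycle = 1.42857e-06/1.49794e-06 = 95.37 %.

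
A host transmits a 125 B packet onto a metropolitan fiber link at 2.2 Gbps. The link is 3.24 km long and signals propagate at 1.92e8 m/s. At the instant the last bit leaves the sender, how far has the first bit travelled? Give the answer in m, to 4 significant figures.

t_tx = L/R = 1000/2200000000 = 4.54545e-07 s.
Distance = s × t_tx = 192000000 × 4.54545e-07 = 87.27 m.

87.27 m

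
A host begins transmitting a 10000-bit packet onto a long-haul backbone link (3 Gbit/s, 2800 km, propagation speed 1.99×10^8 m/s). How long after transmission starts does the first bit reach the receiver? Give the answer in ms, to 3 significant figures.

14.1 ms

First bit experiences only propagation delay: d/s = 2800000/199000000 = 14.1 ms.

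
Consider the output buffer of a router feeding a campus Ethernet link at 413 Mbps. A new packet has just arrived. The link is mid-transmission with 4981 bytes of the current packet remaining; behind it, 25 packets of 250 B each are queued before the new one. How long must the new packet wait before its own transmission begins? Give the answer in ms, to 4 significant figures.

0.2175 ms

Each queued packet: L/R = 2000/413000000 = 0.00484262 ms.
25 queued → 0.121065 ms.
Plus remaining 39848 bits of current packet: 0.0964843 ms.
Queuing delay = 0.2175 ms.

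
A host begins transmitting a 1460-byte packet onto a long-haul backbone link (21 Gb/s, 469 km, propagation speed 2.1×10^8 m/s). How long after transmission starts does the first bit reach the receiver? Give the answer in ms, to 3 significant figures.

2.23 ms

First bit experiences only propagation delay: d/s = 469000/210000000 = 2.23 ms.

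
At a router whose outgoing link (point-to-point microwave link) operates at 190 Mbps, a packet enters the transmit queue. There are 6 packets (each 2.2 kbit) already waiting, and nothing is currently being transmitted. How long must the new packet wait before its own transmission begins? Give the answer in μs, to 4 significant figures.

69.47 μs

Each queued packet: L/R = 2200/190000000 = 11.5789 μs.
6 queued → 69.4737 μs.
Queuing delay = 69.47 μs.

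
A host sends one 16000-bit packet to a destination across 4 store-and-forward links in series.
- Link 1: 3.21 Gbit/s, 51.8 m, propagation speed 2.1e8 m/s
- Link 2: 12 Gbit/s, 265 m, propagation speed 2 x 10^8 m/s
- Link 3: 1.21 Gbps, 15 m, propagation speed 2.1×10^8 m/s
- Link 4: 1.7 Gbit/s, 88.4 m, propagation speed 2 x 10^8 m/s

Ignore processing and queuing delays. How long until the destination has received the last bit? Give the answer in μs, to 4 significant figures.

31.04 μs

Transmission delays (L/R per hop): 4.98442, 1.33333, 13.2231, 9.41176 μs; sum = 28.9527 μs.
Propagation delays (d/s per hop): 0.246667, 1.325, 0.0714286, 0.442 μs; sum = 2.0851 μs.
End-to-end = 31.04 μs.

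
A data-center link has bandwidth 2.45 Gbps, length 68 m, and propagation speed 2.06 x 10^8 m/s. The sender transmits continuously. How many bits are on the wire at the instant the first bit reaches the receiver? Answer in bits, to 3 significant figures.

809 bits

Propagation delay = 68 / 206000000 = 3.30097e-07 s.
BDP = R × t_prop = 2450000000 × 3.30097e-07 = 808.738 bits.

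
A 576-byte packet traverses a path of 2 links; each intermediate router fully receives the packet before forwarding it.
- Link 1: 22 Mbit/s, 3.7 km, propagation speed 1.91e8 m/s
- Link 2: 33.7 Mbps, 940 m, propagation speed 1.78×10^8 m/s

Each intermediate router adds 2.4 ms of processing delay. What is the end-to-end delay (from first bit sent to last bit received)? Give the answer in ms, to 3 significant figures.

2.77 ms

L = 576 × 8 = 4608 bits.
Transmission delays (L/R per hop): 0.209455, 0.136736 ms; sum = 0.34619 ms.
Propagation delays (d/s per hop): 0.0193717, 0.0052809 ms; sum = 0.0246526 ms.
Processing at 1 router(s): 1 × 2.4 ms = 2.4 ms.
End-to-end = 2.77 ms.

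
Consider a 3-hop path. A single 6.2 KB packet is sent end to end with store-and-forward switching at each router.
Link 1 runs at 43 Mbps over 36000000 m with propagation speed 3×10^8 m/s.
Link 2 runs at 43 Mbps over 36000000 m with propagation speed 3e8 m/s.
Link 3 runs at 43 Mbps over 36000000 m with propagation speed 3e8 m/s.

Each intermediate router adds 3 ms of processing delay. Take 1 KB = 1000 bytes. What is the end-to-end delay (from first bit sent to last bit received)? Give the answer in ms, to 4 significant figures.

369.5 ms

L = 49600 bits.
Transmission delay per hop = L/R = 49600/43000000 = 1.15349 ms; 3 hops → 3.46047 ms.
Propagation delays (d/s per hop): 120, 120, 120 ms; sum = 360 ms.
Processing at 2 router(s): 2 × 3 ms = 6 ms.
End-to-end = 369.5 ms.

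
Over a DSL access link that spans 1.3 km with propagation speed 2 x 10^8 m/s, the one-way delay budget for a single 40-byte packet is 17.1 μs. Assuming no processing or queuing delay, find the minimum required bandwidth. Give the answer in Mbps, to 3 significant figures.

L = 320 bits.
Propagation delay = 1300 / 200000000 = 6.5 μs.
Transmission budget = 17.1 − 6.5 = 10.6 μs.
R ≥ L / t_tx = 320 bits / 1.06e-05 s = 30.2 Mbps.

30.2 Mbps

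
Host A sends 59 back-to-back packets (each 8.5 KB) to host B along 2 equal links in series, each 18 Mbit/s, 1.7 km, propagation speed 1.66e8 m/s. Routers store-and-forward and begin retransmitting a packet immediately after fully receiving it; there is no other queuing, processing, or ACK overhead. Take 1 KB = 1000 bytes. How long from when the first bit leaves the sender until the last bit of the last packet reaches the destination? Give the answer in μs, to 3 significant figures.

227000 μs

Per-hop transmission t_tx = L/R = 68000/18000000 = 3777.78 μs.
Per-hop propagation t_prop = 1700/166000000 = 10.241 μs.
Pipeline fill: first packet needs 2·t_tx to clear all hops; remaining 58 packets each add one t_tx.
Total = (2+59-1)·t_tx + 2·t_prop = 60·3777.78 + 2·10.241 = 227000 μs.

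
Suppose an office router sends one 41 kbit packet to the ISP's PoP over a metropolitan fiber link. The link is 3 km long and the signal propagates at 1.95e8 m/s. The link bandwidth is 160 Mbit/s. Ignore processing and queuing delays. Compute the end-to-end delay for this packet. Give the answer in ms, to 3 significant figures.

L = 41000 bits.
Transmission delay = L/R = 41000 / 160000000 = 0.25625 ms.
Propagation delay = d/s = 3000 m / 195000000 m/s = 0.0153846 ms.
Total = 0.272 ms.

0.272 ms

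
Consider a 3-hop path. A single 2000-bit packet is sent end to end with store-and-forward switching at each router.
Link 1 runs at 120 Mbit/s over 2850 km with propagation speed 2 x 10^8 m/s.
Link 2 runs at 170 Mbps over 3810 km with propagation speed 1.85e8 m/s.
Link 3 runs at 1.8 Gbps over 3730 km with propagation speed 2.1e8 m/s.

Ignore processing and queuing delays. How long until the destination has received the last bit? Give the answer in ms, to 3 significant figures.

52.6 ms

Transmission delays (L/R per hop): 0.0166667, 0.0117647, 0.00111111 ms; sum = 0.0295425 ms.
Propagation delays (d/s per hop): 14.25, 20.5946, 17.7619 ms; sum = 52.6065 ms.
End-to-end = 52.6 ms.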